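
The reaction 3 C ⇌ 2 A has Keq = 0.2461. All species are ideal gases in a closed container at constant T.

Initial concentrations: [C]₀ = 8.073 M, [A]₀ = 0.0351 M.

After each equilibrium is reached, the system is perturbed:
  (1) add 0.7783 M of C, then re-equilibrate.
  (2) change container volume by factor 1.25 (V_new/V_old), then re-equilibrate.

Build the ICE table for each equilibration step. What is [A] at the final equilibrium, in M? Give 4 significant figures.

[A]_eq = 2.691 M

Q₀ = 2.3416e-06 vs Keq = 0.2461 ⇒ Q<K, forward
Step 1:
                   C          A
  Initial      8.073     0.0351
  Change      -4.653      3.102
  Equil         3.42      3.137
  solve Keq expr → x = 1.551; check Q = 0.2461
Then add 0.7783 M of C.
Step 2:
                   C          A
  Initial      4.198      3.137
  Change     -0.5274     0.3516
  Equil        3.671      3.489
  solve Keq expr → x = 0.1758; check Q = 0.2461
Then change container volume by factor 1.25 (V_new/V_old).
Step 3:
                   C          A
  Initial      2.937      2.791
  Change      0.1505    -0.1003
  Equil        3.087      2.691
  solve Keq expr → x = -0.05016; check Q = 0.2461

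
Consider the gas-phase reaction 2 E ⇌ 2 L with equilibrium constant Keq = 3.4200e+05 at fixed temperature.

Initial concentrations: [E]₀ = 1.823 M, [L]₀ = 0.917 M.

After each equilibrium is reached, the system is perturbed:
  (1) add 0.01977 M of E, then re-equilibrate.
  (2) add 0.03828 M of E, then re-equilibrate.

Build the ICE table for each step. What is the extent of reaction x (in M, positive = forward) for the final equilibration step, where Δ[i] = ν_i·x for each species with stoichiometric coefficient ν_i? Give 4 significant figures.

x = 0.01911 M

Q₀ = 0.253 vs Keq = 3.4200e+05 ⇒ Q<K, forward
Step 1:
                  E         L
  Initial     1.823     0.917
  Change     -1.818     1.818
  Equil    0.004677     2.735
  solve Keq expr → x = 0.9092; check Q = 3.4200e+05
Then add 0.01977 M of E.
Step 2:
                  E         L
  Initial   0.02445     2.735
  Change   -0.01974   0.01974
  Equil    0.004711     2.755
  solve Keq expr → x = 0.009868; check Q = 3.4200e+05
Then add 0.03828 M of E.
Step 3:
                  E         L
  Initial   0.04299     2.755
  Change   -0.03821   0.03821
  Equil    0.004776     2.793
  solve Keq expr → x = 0.01911; check Q = 3.4200e+05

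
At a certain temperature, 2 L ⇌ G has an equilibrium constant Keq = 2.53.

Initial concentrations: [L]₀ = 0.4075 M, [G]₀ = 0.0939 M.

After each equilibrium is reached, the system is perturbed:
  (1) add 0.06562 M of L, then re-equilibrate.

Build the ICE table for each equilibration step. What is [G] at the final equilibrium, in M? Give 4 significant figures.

[G]_eq = 0.1925 M

Q₀ = 0.5655 vs Keq = 2.53 ⇒ Q<K, forward
Step 1:
                    L           G
  Initial      0.4075      0.0939
  Change      -0.1494     0.07468
  Equil        0.2581      0.1686
  solve Keq expr → x = 0.07468; check Q = 2.53
Then add 0.06562 M of L.
Step 2:
                    L           G
  Initial      0.3238      0.1686
  Change     -0.04789     0.02395
  Equil        0.2759      0.1925
  solve Keq expr → x = 0.02395; check Q = 2.53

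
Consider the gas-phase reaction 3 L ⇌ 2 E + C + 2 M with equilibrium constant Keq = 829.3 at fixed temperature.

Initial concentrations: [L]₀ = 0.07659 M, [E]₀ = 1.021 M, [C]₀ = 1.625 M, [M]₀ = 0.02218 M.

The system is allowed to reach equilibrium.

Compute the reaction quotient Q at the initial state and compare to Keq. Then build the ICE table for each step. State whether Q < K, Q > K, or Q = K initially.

Q₀ = 1.855; Q < K (proceeds forward)

Q₀ = 1.855 vs Keq = 829.3 ⇒ Q<K, forward
Step 1:
                   L          E          C          M
  I          0.07659      1.021      1.625    0.02218
  C         -0.05661    0.03774    0.01887    0.03774
  E          0.01998      1.059      1.644    0.05992
  solve Keq expr → x = 0.01887; check Q = 829.3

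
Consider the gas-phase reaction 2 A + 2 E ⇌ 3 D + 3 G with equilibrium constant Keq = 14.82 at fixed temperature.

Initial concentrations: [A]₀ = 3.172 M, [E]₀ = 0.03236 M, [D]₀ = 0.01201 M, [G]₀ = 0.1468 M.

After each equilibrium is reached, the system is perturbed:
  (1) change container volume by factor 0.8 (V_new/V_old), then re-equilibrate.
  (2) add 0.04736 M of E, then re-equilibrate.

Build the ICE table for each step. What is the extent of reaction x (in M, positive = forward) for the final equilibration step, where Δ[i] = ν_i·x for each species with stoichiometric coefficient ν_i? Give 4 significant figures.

x = 0.02343 M

Q₀ = 5.2014e-07 vs Keq = 14.82 ⇒ Q<K, forward
Step 1:
                  A         E         D         G
  Initial     3.172   0.03236   0.01201    0.1468
  Change   -0.03225  -0.03225   0.04838   0.04838
  Equil        3.14 1.0588e-04   0.06039    0.1952
  solve Keq expr → x = 0.01613; check Q = 14.82
Then change container volume by factor 0.8 (V_new/V_old).
Step 2:
                  A         E         D         G
  Initial     3.925 1.3235e-04   0.07549     0.244
  Change  3.2873e-05 3.2873e-05 -4.9309e-05 -4.9309e-05
  Equil       3.925 1.6522e-04   0.07544    0.2439
  solve Keq expr → x = -1.6436e-05; check Q = 14.82
Then add 0.04736 M of E.
Step 3:
                  A         E         D         G
  Initial     3.925   0.04753   0.07544    0.2439
  Change   -0.04687  -0.04687    0.0703    0.0703
  Equil       3.878 6.5650e-04    0.1457    0.3142
  solve Keq expr → x = 0.02343; check Q = 14.82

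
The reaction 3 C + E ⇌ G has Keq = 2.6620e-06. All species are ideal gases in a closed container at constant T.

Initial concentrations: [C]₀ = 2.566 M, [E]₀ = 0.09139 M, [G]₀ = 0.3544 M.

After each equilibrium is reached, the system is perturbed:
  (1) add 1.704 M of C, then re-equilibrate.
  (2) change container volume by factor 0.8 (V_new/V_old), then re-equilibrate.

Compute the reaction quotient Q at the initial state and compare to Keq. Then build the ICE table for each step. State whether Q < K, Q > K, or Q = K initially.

Q₀ = 0.2295; Q > K (proceeds reverse)

Q₀ = 0.2295 vs Keq = 2.6620e-06 ⇒ Q>K, reverse
Step 1:
                  C         E         G
  init        2.566   0.09139    0.3544
  Δ           1.063    0.3543   -0.3543
  eq          3.629    0.4457 5.6709e-05
  solve Keq expr → x = -0.3543; check Q = 2.6620e-06
Then add 1.704 M of C.
Step 2:
                  C         E         G
  init        5.333    0.4457 5.6709e-05
  Δ       -3.6953e-04 -1.2318e-04 1.2318e-04
  eq          5.333    0.4456 1.7988e-04
  solve Keq expr → x = 1.2318e-04; check Q = 2.6620e-06
Then change container volume by factor 0.8 (V_new/V_old).
Step 3:
                  C         E         G
  init        6.666     0.557 2.2486e-04
  Δ       -6.4206e-04 -2.1402e-04 2.1402e-04
  eq          6.665    0.5568 4.3888e-04
  solve Keq expr → x = 2.1402e-04; check Q = 2.6620e-06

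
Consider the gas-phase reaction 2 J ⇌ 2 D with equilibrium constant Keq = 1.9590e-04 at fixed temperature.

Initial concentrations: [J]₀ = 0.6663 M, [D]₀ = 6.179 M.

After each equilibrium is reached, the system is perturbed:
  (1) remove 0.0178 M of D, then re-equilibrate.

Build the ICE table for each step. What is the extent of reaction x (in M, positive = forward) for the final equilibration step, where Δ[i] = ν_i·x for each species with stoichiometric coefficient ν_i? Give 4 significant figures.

x = 0.008777 M

Q₀ = 86 vs Keq = 1.9590e-04 ⇒ Q>K, reverse
Step 1:
                   J          D
  I           0.6663      6.179
  C            6.085     -6.085
  E            6.751    0.09449
  solve Keq expr → x = -3.042; check Q = 1.9590e-04
Then remove 0.0178 M of D.
Step 2:
                   J          D
  I            6.751    0.07669
  C         -0.01755    0.01755
  E            6.733    0.09424
  solve Keq expr → x = 0.008777; check Q = 1.9590e-04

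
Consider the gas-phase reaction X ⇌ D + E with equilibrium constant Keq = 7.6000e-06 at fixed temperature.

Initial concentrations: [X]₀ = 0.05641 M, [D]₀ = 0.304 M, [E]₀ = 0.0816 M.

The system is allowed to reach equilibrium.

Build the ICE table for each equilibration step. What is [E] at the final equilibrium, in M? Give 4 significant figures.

[E]_eq = 4.7159e-06 M

Q₀ = 0.4398 vs Keq = 7.6000e-06 ⇒ Q>K, reverse
Step 1:
                    X           D           E
  init        0.05641       0.304      0.0816
  Δ            0.0816     -0.0816     -0.0816
  eq            0.138      0.2224  4.7159e-06
  solve Keq expr → x = -0.0816; check Q = 7.6000e-06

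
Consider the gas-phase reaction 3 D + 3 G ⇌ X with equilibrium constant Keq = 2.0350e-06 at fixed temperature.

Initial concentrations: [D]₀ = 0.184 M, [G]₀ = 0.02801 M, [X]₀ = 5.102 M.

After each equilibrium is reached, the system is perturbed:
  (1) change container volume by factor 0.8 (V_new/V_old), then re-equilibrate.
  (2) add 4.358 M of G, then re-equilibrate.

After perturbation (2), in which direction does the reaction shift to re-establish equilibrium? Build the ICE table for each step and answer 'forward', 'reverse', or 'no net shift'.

Direction: forward

Q₀ = 3.7269e+07 vs Keq = 2.0350e-06 ⇒ Q>K, reverse
Step 1:
                   D          G          X
  init         0.184    0.02801      5.102
  Δ            9.741      9.741     -3.247
  eq           9.925      9.769      1.855
  solve Keq expr → x = -3.247; check Q = 2.0350e-06
Then change container volume by factor 0.8 (V_new/V_old).
Step 2:
                   D          G          X
  init         12.41      12.21      2.319
  Δ           -1.708     -1.708     0.5692
  eq            10.7       10.5      2.888
  solve Keq expr → x = 0.5692; check Q = 2.0350e-06
Then add 4.358 M of G.
Step 3:
                   D          G          X
  init          10.7      14.86      2.888
  Δ           -1.667     -1.667     0.5557
  eq           9.031      13.19      3.444
  solve Keq expr → x = 0.5557; check Q = 2.0350e-06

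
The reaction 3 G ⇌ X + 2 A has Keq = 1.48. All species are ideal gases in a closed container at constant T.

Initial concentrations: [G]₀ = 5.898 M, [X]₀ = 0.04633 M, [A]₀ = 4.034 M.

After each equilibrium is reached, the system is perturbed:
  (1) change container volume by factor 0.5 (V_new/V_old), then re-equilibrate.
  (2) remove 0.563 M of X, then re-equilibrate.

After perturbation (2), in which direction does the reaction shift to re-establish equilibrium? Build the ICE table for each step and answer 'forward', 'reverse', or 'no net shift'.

Q₀ = 0.003675 vs Keq = 1.48 ⇒ Q<K, forward
Step 1:
                   G          X          A
  Initial      5.898    0.04633      4.034
  Change      -2.964     0.9881      1.976
  Equil        2.934      1.034       6.01
  solve Keq expr → x = 0.9881; check Q = 1.48
Then change container volume by factor 0.5 (V_new/V_old).
Step 2:
                   G          X          A
  Initial      5.867      2.069      12.02
  Change           0          0          0
  Equil        5.867      2.069      12.02
  solve Keq expr → x = 0; check Q = 1.48
Then remove 0.563 M of X.
Step 3:
                   G          X          A
  Initial      5.867      1.506      12.02
  Change     -0.3733     0.1244     0.2489
  Equil        5.494       1.63      12.27
  solve Keq expr → x = 0.1244; check Q = 1.48

Direction: forward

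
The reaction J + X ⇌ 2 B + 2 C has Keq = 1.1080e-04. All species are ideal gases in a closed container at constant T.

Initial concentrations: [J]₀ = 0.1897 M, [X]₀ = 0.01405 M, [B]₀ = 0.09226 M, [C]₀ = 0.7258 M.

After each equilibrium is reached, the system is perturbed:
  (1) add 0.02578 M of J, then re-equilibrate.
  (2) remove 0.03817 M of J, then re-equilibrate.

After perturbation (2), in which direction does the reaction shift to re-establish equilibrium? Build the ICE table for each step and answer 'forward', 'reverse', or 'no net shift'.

Q₀ = 1.682 vs Keq = 1.1080e-04 ⇒ Q>K, reverse
Step 1:
                  J         X         B         C
  init       0.1897   0.01405   0.09226    0.7258
  Δ         0.04515   0.04515  -0.09031  -0.09031
  eq         0.2349    0.0592  0.001953    0.6355
  solve Keq expr → x = -0.04515; check Q = 1.1080e-04
Then add 0.02578 M of J.
Step 2:
                  J         X         B         C
  init       0.2606    0.0592  0.001953    0.6355
  Δ       -5.1488e-05 -5.1488e-05 1.0298e-04 1.0298e-04
  eq         0.2606   0.05915  0.002056    0.6356
  solve Keq expr → x = 5.1488e-05; check Q = 1.1080e-04
Then remove 0.03817 M of J.
Step 3:
                  J         X         B         C
  init       0.2224   0.05915  0.002056    0.6356
  Δ       7.7258e-05 7.7258e-05 -1.5452e-04 -1.5452e-04
  eq         0.2225   0.05923  0.001902    0.6354
  solve Keq expr → x = -7.7258e-05; check Q = 1.1080e-04

Direction: reverse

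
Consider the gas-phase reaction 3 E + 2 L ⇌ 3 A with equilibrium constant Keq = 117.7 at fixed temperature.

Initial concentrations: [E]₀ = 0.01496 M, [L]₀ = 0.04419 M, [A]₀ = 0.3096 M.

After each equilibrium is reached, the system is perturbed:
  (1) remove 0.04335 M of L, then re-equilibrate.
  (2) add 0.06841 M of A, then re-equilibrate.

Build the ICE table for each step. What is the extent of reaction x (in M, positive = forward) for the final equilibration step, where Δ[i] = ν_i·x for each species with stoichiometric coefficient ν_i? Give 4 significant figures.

x = -0.007914 M

Q₀ = 4.5390e+06 vs Keq = 117.7 ⇒ Q>K, reverse
Step 1:
                   E          L          A
  Initial    0.01496    0.04419     0.3096
  Change      0.1288    0.08586    -0.1288
  Equil       0.1437       0.13     0.1808
  solve Keq expr → x = -0.04293; check Q = 117.7
Then remove 0.04335 M of L.
Step 2:
                   E          L          A
  Initial     0.1437     0.0867     0.1808
  Change     0.01569    0.01046   -0.01569
  Equil       0.1594    0.09716     0.1651
  solve Keq expr → x = -0.00523; check Q = 117.7
Then add 0.06841 M of A.
Step 3:
                   E          L          A
  Initial     0.1594    0.09716     0.2335
  Change     0.02374    0.01583   -0.02374
  Equil       0.1832      0.113     0.2098
  solve Keq expr → x = -0.007914; check Q = 117.7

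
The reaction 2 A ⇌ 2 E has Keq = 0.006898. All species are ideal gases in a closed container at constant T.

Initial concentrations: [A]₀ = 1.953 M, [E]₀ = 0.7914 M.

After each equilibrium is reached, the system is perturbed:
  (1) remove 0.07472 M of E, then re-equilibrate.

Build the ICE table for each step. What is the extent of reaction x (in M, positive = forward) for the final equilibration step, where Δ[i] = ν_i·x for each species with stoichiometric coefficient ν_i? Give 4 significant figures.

x = 0.0345 M

Q₀ = 0.1642 vs Keq = 0.006898 ⇒ Q>K, reverse
Step 1:
                  A         E
  Initial     1.953    0.7914
  Change     0.5809   -0.5809
  Equil       2.534    0.2105
  solve Keq expr → x = -0.2905; check Q = 0.006898
Then remove 0.07472 M of E.
Step 2:
                  A         E
  Initial     2.534    0.1357
  Change   -0.06899   0.06899
  Equil       2.465    0.2047
  solve Keq expr → x = 0.0345; check Q = 0.006898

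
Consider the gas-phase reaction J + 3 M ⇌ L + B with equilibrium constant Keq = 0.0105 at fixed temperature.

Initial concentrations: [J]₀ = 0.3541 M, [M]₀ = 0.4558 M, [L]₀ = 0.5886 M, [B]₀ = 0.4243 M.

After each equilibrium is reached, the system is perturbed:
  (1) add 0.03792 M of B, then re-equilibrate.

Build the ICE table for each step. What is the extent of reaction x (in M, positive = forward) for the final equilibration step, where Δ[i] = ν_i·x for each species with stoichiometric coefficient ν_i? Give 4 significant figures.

Q₀ = 7.448 vs Keq = 0.0105 ⇒ Q>K, reverse
Step 1:
                   J          M          L          B
  Initial     0.3541     0.4558     0.5886     0.4243
  Change      0.3352      1.006    -0.3352    -0.3352
  Equil       0.6893      1.461     0.2534    0.08912
  solve Keq expr → x = -0.3352; check Q = 0.0105
Then add 0.03792 M of B.
Step 2:
                   J          M          L          B
  Initial     0.6893      1.461     0.2534      0.127
  Change     0.01768    0.05305   -0.01768   -0.01768
  Equil        0.707      1.514     0.2357     0.1094
  solve Keq expr → x = -0.01768; check Q = 0.0105

x = -0.01768 M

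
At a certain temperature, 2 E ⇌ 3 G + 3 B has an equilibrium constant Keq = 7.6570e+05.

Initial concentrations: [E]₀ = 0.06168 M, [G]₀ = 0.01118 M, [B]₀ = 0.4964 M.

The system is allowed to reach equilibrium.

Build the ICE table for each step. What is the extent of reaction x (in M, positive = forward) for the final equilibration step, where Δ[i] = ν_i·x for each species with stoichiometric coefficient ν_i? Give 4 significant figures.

Q₀ = 4.4930e-05 vs Keq = 7.6570e+05 ⇒ Q<K, forward
Step 1:
                  E         G         B
  Initial   0.06168   0.01118    0.4964
  Change   -0.06166   0.09249   0.09249
  Equil   1.7240e-05    0.1037    0.5889
  solve Keq expr → x = 0.03083; check Q = 7.6570e+05

x = 0.03083 M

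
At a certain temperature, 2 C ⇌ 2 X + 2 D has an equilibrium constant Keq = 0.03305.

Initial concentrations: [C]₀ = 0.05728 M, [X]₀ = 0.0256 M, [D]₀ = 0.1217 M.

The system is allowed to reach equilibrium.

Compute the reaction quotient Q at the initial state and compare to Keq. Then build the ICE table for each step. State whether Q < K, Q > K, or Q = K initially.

Q₀ = 0.002958 vs Keq = 0.03305 ⇒ Q<K, forward
Step 1:
                   C          X          D
  Initial    0.05728     0.0256     0.1217
  Change    -0.02085    0.02085    0.02085
  Equil      0.03643    0.04645     0.1426
  solve Keq expr → x = 0.01043; check Q = 0.03305

Q₀ = 0.002958; Q < K (proceeds forward)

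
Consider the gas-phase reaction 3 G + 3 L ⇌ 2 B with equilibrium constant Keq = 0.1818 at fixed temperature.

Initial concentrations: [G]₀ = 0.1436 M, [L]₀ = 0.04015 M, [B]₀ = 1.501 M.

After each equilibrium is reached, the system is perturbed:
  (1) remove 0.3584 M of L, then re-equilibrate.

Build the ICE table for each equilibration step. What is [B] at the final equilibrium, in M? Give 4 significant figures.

[B]_eq = 0.6574 M

Q₀ = 1.1756e+07 vs Keq = 0.1818 ⇒ Q>K, reverse
Step 1:
                   G          L          B
  init        0.1436    0.04015      1.501
  Δ            1.119      1.119     -0.746
  eq           1.263      1.159      0.755
  solve Keq expr → x = -0.373; check Q = 0.1818
Then remove 0.3584 M of L.
Step 2:
                   G          L          B
  init         1.263     0.8008      0.755
  Δ           0.1464     0.1464    -0.0976
  eq           1.409     0.9472     0.6574
  solve Keq expr → x = -0.0488; check Q = 0.1818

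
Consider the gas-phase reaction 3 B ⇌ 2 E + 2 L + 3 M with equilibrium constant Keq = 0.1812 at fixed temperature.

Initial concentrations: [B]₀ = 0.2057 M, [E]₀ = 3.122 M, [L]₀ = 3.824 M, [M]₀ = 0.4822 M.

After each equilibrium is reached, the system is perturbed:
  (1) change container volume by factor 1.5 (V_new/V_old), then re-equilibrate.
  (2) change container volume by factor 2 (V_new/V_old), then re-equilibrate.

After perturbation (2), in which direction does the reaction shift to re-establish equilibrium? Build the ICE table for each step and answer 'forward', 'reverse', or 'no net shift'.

Q₀ = 1836 vs Keq = 0.1812 ⇒ Q>K, reverse
Step 1:
                   B          E          L          M
  I           0.2057      3.122      3.824     0.4822
  C            0.408     -0.272     -0.272     -0.408
  E           0.6137       2.85      3.552    0.07421
  solve Keq expr → x = -0.136; check Q = 0.1812
Then change container volume by factor 1.5 (V_new/V_old).
Step 2:
                   B          E          L          M
  I           0.4091        1.9      2.368    0.04947
  C          -0.0286    0.01906    0.01906     0.0286
  E           0.3805      1.919      2.387    0.07807
  solve Keq expr → x = 0.009532; check Q = 0.1812
Then change container volume by factor 2 (V_new/V_old).
Step 3:
                   B          E          L          M
  I           0.1903     0.9595      1.194    0.03903
  C         -0.03752    0.02501    0.02501    0.03752
  E           0.1527     0.9845      1.219    0.07655
  solve Keq expr → x = 0.01251; check Q = 0.1812

Direction: forward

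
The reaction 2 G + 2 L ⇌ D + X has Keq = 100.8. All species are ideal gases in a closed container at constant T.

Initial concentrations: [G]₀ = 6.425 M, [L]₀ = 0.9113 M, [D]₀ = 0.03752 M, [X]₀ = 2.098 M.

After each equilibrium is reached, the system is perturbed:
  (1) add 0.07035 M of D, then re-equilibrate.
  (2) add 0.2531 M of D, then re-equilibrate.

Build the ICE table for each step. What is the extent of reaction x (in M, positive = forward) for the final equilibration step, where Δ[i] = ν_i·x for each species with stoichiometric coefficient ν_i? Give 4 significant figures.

Q₀ = 0.002296 vs Keq = 100.8 ⇒ Q<K, forward
Step 1:
                   G          L          D          X
  I            6.425     0.9113    0.03752      2.098
  C          -0.8913    -0.8913     0.4457     0.4457
  E            5.534    0.01995     0.4832      2.544
  solve Keq expr → x = 0.4457; check Q = 100.8
Then add 0.07035 M of D.
Step 2:
                   G          L          D          X
  I            5.534    0.01995     0.5535      2.544
  C         0.001382   0.001382 -6.9088e-04 -6.9088e-04
  E            5.535    0.02134     0.5529      2.543
  solve Keq expr → x = -6.9088e-04; check Q = 100.8
Then add 0.2531 M of D.
Step 3:
                   G          L          D          X
  I            5.535    0.02134      0.806      2.543
  C         0.004359   0.004359   -0.00218   -0.00218
  E            5.539     0.0257     0.8038      2.541
  solve Keq expr → x = -0.00218; check Q = 100.8

x = -0.00218 M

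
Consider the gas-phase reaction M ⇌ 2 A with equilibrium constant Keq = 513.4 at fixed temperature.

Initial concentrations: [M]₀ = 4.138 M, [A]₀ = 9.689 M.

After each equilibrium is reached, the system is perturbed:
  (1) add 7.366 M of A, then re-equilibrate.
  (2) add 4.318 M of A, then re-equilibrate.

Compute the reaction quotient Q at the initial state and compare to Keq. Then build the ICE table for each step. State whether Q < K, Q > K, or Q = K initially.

Q₀ = 22.69; Q < K (proceeds forward)

Q₀ = 22.69 vs Keq = 513.4 ⇒ Q<K, forward
Step 1:
                   M          A
  Initial      4.138      9.689
  Change      -3.584      7.169
  Equil       0.5535      16.86
  solve Keq expr → x = 3.584; check Q = 513.4
Then add 7.366 M of A.
Step 2:
                   M          A
  Initial     0.5535      24.22
  Change      0.4975    -0.9949
  Equil        1.051      23.23
  solve Keq expr → x = -0.4975; check Q = 513.4
Then add 4.318 M of A.
Step 3:
                   M          A
  Initial      1.051      27.55
  Change      0.3524    -0.7048
  Equil        1.403      26.84
  solve Keq expr → x = -0.3524; check Q = 513.4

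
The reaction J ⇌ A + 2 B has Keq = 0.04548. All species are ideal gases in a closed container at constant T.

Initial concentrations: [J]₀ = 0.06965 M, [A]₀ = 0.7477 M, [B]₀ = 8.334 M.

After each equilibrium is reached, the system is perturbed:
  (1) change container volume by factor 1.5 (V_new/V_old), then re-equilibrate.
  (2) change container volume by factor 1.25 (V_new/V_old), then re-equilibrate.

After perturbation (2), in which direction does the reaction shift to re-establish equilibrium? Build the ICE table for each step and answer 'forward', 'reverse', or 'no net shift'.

Direction: forward

Q₀ = 745.6 vs Keq = 0.04548 ⇒ Q>K, reverse
Step 1:
                   J          A          B
  I          0.06965     0.7477      8.334
  C           0.7469    -0.7469     -1.494
  E           0.8166 7.9373e-04       6.84
  solve Keq expr → x = -0.7469; check Q = 0.04548
Then change container volume by factor 1.5 (V_new/V_old).
Step 2:
                   J          A          B
  I           0.5444 5.2915e-04       4.56
  C       -6.5931e-04 6.5931e-04   0.001319
  E           0.5437   0.001188      4.561
  solve Keq expr → x = 6.5931e-04; check Q = 0.04548
Then change container volume by factor 1.25 (V_new/V_old).
Step 3:
                   J          A          B
  I            0.435 9.5077e-04      3.649
  C       -5.3212e-04 5.3212e-04   0.001064
  E           0.4344   0.001483       3.65
  solve Keq expr → x = 5.3212e-04; check Q = 0.04548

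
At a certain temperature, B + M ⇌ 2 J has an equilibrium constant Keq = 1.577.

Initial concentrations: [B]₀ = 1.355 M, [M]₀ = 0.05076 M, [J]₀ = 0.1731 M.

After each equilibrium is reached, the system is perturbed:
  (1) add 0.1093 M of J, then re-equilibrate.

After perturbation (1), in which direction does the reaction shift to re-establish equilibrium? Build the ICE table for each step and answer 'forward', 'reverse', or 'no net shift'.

Q₀ = 0.4356 vs Keq = 1.577 ⇒ Q<K, forward
Step 1:
                    B           M           J
  init          1.355     0.05076      0.1731
  Δ           -0.0264     -0.0264     0.05281
  eq            1.329     0.02436      0.2259
  solve Keq expr → x = 0.0264; check Q = 1.577
Then add 0.1093 M of J.
Step 2:
                    B           M           J
  init          1.329     0.02436      0.3352
  Δ           0.01787     0.01787    -0.03575
  eq            1.346     0.04223      0.2995
  solve Keq expr → x = -0.01787; check Q = 1.577

Direction: reverse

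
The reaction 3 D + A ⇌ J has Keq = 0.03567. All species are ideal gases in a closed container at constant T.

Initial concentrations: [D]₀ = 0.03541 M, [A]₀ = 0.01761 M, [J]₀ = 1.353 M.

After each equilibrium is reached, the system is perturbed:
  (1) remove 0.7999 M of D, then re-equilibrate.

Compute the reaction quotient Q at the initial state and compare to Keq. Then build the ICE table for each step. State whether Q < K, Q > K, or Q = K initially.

Q₀ = 1.7305e+06; Q > K (proceeds reverse)

Q₀ = 1.7305e+06 vs Keq = 0.03567 ⇒ Q>K, reverse
Step 1:
                  D         A         J
  I         0.03541   0.01761     1.353
  C           2.522    0.8407   -0.8407
  E           2.558    0.8584    0.5123
  solve Keq expr → x = -0.8407; check Q = 0.03567
Then remove 0.7999 M of D.
Step 2:
                  D         A         J
  I           1.758    0.8584    0.5123
  C          0.4246    0.1415   -0.1415
  E           2.182    0.9999    0.3707
  solve Keq expr → x = -0.1415; check Q = 0.03567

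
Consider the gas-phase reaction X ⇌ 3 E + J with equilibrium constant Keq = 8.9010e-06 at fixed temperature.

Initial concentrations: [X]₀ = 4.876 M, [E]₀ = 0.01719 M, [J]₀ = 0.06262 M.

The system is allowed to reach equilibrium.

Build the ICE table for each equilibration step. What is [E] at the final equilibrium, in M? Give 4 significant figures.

Q₀ = 6.5234e-08 vs Keq = 8.9010e-06 ⇒ Q<K, forward
Step 1:
                   X          E          J
  Initial      4.876    0.01719    0.06262
  Change    -0.02102    0.06305    0.02102
  Equil        4.855    0.08024    0.08364
  solve Keq expr → x = 0.02102; check Q = 8.9010e-06

[E]_eq = 0.08024 M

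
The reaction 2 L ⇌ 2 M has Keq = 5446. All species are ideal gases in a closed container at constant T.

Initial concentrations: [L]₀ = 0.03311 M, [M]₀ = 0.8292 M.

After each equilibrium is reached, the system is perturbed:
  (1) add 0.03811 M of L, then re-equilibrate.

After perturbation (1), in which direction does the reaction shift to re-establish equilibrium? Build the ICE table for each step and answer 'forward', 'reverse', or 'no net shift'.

Q₀ = 627.2 vs Keq = 5446 ⇒ Q<K, forward
Step 1:
                   L          M
  I          0.03311     0.8292
  C         -0.02158    0.02158
  E          0.01153     0.8508
  solve Keq expr → x = 0.01079; check Q = 5446
Then add 0.03811 M of L.
Step 2:
                   L          M
  I          0.04964     0.8508
  C          -0.0376     0.0376
  E          0.01204     0.8884
  solve Keq expr → x = 0.0188; check Q = 5446

Direction: forward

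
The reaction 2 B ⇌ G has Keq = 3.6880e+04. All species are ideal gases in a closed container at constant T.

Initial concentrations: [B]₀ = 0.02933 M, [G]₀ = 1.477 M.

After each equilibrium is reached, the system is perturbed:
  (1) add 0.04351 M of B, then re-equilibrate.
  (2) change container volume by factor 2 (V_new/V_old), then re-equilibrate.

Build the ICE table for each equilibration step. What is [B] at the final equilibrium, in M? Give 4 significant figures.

Q₀ = 1717 vs Keq = 3.6880e+04 ⇒ Q<K, forward
Step 1:
                    B           G
  init        0.02933       1.477
  Δ          -0.02298     0.01149
  eq         0.006353       1.488
  solve Keq expr → x = 0.01149; check Q = 3.6880e+04
Then add 0.04351 M of B.
Step 2:
                    B           G
  init        0.04986       1.488
  Δ          -0.04346     0.02173
  eq         0.006399        1.51
  solve Keq expr → x = 0.02173; check Q = 3.6880e+04
Then change container volume by factor 2 (V_new/V_old).
Step 3:
                    B           G
  init         0.0032      0.7551
  Δ          0.001323 -6.6167e-04
  eq         0.004523      0.7544
  solve Keq expr → x = -6.6167e-04; check Q = 3.6880e+04

[B]_eq = 0.004523 M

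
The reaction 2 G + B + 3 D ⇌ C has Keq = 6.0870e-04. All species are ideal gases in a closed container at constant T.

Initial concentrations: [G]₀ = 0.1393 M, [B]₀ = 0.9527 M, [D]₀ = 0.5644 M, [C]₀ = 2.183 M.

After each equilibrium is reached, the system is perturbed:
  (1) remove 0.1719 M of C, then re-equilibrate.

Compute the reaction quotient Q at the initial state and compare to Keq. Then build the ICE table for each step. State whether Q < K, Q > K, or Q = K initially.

Q₀ = 656.8 vs Keq = 6.0870e-04 ⇒ Q>K, reverse
Step 1:
                   G          B          D          C
  Initial     0.1393     0.9527     0.5644      2.183
  Change       2.586      1.293      3.879     -1.293
  Equil        2.725      2.246      4.443     0.8902
  solve Keq expr → x = -1.293; check Q = 6.0870e-04
Then remove 0.1719 M of C.
Step 2:
                   G          B          D          C
  Initial      2.725      2.246      4.443     0.7183
  Change    -0.08025   -0.04012    -0.1204    0.04012
  Equil        2.645      2.205      4.323     0.7584
  solve Keq expr → x = 0.04012; check Q = 6.0870e-04

Q₀ = 656.8; Q > K (proceeds reverse)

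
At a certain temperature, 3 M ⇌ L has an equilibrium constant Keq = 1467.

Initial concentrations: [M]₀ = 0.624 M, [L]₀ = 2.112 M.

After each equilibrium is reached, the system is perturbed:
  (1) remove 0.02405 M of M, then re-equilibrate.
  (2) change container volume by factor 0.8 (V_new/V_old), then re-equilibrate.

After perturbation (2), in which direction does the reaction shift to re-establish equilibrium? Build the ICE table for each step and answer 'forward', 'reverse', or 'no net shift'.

Direction: forward

Q₀ = 8.692 vs Keq = 1467 ⇒ Q<K, forward
Step 1:
                  M         L
  I           0.624     2.112
  C         -0.5081    0.1694
  E          0.1159     2.281
  solve Keq expr → x = 0.1694; check Q = 1467
Then remove 0.02405 M of M.
Step 2:
                  M         L
  I         0.09181     2.281
  C         0.02391 -0.007972
  E          0.1157     2.273
  solve Keq expr → x = -0.007972; check Q = 1467
Then change container volume by factor 0.8 (V_new/V_old).
Step 3:
                  M         L
  I          0.1447     2.842
  C         -0.0199  0.006633
  E          0.1248     2.848
  solve Keq expr → x = 0.006633; check Q = 1467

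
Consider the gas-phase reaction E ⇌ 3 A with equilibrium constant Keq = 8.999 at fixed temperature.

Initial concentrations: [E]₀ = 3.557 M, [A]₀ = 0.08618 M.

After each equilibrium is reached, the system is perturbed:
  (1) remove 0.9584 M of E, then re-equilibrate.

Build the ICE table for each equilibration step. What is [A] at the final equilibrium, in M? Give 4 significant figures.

[A]_eq = 2.524 M

Q₀ = 1.7994e-04 vs Keq = 8.999 ⇒ Q<K, forward
Step 1:
                    E           A
  init          3.557     0.08618
  Δ           -0.9282       2.785
  eq            2.629       2.871
  solve Keq expr → x = 0.9282; check Q = 8.999
Then remove 0.9584 M of E.
Step 2:
                    E           A
  init           1.67       2.871
  Δ            0.1157      -0.347
  eq            1.786       2.524
  solve Keq expr → x = -0.1157; check Q = 8.999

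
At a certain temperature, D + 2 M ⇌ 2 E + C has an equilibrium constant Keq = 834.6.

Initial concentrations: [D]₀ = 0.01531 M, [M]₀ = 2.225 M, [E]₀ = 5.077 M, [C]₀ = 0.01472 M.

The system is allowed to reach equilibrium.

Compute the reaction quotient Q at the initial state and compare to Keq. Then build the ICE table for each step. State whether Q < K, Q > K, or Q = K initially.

Q₀ = 5.006; Q < K (proceeds forward)

Q₀ = 5.006 vs Keq = 834.6 ⇒ Q<K, forward
Step 1:
                  D         M         E         C
  I         0.01531     2.225     5.077   0.01472
  C        -0.01512  -0.03023   0.03023   0.01512
  E       1.9358e-04     2.195     5.107   0.02984
  solve Keq expr → x = 0.01512; check Q = 834.6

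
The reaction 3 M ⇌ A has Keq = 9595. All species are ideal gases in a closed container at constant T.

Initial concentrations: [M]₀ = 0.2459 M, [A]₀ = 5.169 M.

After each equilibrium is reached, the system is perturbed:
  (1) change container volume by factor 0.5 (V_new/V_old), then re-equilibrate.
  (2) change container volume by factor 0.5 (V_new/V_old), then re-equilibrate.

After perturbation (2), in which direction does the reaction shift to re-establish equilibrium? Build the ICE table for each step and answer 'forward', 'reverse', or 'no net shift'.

Q₀ = 347.6 vs Keq = 9595 ⇒ Q<K, forward
Step 1:
                    M           A
  Initial      0.2459       5.169
  Change      -0.1642     0.05475
  Equil       0.08165       5.224
  solve Keq expr → x = 0.05475; check Q = 9595
Then change container volume by factor 0.5 (V_new/V_old).
Step 2:
                    M           A
  Initial      0.1633       10.45
  Change     -0.06036     0.02012
  Equil        0.1029       10.47
  solve Keq expr → x = 0.02012; check Q = 9595
Then change container volume by factor 0.5 (V_new/V_old).
Step 3:
                    M           A
  Initial      0.2059       20.94
  Change     -0.07613     0.02538
  Equil        0.1298       20.96
  solve Keq expr → x = 0.02538; check Q = 9595

Direction: forward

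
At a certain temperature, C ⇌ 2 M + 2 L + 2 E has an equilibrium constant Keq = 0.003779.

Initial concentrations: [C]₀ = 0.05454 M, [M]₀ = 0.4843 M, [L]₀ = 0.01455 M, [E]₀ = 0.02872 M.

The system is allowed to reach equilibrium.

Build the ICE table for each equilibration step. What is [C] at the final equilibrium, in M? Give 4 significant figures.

[C]_eq = 0.01149 M

Q₀ = 7.5095e-07 vs Keq = 0.003779 ⇒ Q<K, forward
Step 1:
                  C         M         L         E
  Initial   0.05454    0.4843   0.01455   0.02872
  Change   -0.04305   0.08609   0.08609   0.08609
  Equil     0.01149    0.5704    0.1006    0.1148
  solve Keq expr → x = 0.04305; check Q = 0.003779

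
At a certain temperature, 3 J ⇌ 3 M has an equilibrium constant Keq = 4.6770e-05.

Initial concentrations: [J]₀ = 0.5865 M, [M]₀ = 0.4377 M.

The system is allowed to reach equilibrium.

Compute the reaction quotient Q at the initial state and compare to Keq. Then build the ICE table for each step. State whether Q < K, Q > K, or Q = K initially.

Q₀ = 0.4156 vs Keq = 4.6770e-05 ⇒ Q>K, reverse
Step 1:
                  J         M
  I          0.5865    0.4377
  C          0.4021   -0.4021
  E          0.9886   0.03562
  solve Keq expr → x = -0.134; check Q = 4.6770e-05

Q₀ = 0.4156; Q > K (proceeds reverse)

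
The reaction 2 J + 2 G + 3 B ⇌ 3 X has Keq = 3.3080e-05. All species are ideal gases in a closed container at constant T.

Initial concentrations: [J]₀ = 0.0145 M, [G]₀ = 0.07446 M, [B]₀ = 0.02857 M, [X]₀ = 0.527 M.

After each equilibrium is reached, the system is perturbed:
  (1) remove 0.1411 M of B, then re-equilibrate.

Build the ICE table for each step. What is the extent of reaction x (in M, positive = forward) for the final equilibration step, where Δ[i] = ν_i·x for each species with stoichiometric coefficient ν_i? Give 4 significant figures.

Q₀ = 5.3842e+09 vs Keq = 3.3080e-05 ⇒ Q>K, reverse
Step 1:
                   J          G          B          X
  Initial     0.0145    0.07446    0.02857      0.527
  Change       0.348      0.348     0.5219    -0.5219
  Equil       0.3625     0.4224     0.5505   0.005058
  solve Keq expr → x = -0.174; check Q = 3.3080e-05
Then remove 0.1411 M of B.
Step 2:
                   J          G          B          X
  Initial     0.3625     0.4224     0.4094   0.005058
  Change  8.4913e-04 8.4913e-04   0.001274  -0.001274
  Equil       0.3633     0.4233     0.4107   0.003784
  solve Keq expr → x = -4.2456e-04; check Q = 3.3080e-05

x = -4.2456e-04 M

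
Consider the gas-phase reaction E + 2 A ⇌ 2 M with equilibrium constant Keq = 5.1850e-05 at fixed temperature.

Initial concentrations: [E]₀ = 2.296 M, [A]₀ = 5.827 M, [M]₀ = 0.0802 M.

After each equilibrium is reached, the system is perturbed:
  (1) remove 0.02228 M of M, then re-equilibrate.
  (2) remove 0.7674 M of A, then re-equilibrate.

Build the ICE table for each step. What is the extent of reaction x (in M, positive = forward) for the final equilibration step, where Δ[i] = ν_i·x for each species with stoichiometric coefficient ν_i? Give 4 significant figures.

Q₀ = 8.2506e-05 vs Keq = 5.1850e-05 ⇒ Q>K, reverse
Step 1:
                    E           A           M
  I             2.296       5.827      0.0802
  C          0.008165     0.01633    -0.01633
  E             2.304       5.843     0.06387
  solve Keq expr → x = -0.008165; check Q = 5.1850e-05
Then remove 0.02228 M of M.
Step 2:
                    E           A           M
  I             2.304       5.843     0.04159
  C          -0.01094    -0.02189     0.02189
  E             2.293       5.821     0.06348
  solve Keq expr → x = 0.01094; check Q = 5.1850e-05
Then remove 0.7674 M of A.
Step 3:
                    E           A           M
  I             2.293       5.054     0.06348
  C          0.004114    0.008229   -0.008229
  E             2.297       5.062     0.05525
  solve Keq expr → x = -0.004114; check Q = 5.1850e-05

x = -0.004114 M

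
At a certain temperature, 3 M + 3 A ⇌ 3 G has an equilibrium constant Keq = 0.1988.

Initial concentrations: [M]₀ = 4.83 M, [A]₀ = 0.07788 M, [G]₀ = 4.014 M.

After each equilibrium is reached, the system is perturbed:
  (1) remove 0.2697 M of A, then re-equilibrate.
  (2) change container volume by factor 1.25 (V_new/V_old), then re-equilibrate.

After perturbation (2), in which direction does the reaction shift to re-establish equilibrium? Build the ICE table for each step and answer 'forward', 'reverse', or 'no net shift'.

Direction: reverse

Q₀ = 1215 vs Keq = 0.1988 ⇒ Q>K, reverse
Step 1:
                  M         A         G
  init         4.83   0.07788     4.014
  Δ          0.8681    0.8681   -0.8681
  eq          5.698     0.946     3.146
  solve Keq expr → x = -0.2894; check Q = 0.1988
Then remove 0.2697 M of A.
Step 2:
                  M         A         G
  init        5.698    0.6763     3.146
  Δ          0.1857    0.1857   -0.1857
  eq          5.884     0.862      2.96
  solve Keq expr → x = -0.06192; check Q = 0.1988
Then change container volume by factor 1.25 (V_new/V_old).
Step 3:
                  M         A         G
  init        4.707    0.6896     2.368
  Δ          0.1124    0.1124   -0.1124
  eq          4.819     0.802     2.256
  solve Keq expr → x = -0.03745; check Q = 0.1988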